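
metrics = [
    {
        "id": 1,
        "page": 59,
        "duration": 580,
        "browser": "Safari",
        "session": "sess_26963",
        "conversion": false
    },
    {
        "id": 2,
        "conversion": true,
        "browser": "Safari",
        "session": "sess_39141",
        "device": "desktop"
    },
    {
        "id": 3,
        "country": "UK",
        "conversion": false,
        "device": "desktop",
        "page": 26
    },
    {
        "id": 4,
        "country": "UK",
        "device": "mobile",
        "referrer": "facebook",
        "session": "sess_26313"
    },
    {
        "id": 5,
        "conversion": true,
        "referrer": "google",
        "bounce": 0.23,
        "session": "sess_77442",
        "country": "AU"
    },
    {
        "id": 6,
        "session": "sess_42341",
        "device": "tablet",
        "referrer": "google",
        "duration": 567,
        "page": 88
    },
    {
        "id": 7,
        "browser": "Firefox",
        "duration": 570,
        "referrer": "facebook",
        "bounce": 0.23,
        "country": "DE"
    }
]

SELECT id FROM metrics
[1, 2, 3, 4, 5, 6, 7]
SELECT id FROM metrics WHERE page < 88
[1, 3]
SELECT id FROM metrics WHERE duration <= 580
[1, 6, 7]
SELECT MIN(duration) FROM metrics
567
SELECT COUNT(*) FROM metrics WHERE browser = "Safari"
2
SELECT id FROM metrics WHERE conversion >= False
[1, 2, 3, 5]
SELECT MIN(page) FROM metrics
26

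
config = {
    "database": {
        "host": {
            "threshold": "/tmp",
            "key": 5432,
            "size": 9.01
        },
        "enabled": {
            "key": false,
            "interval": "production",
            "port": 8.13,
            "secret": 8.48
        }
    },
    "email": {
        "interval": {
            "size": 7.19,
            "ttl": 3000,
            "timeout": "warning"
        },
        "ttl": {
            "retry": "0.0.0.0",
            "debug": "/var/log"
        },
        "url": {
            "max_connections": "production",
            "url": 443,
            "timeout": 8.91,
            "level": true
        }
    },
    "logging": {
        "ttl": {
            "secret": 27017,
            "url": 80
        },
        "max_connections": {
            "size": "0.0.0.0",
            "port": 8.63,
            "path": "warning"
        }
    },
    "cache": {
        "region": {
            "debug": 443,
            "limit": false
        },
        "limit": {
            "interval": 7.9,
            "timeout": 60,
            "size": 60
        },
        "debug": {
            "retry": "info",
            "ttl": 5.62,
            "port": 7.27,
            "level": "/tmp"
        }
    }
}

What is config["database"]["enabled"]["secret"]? 8.48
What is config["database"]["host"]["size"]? 9.01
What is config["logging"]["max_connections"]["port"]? 8.63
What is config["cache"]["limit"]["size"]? 60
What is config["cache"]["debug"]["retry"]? "info"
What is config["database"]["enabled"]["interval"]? "production"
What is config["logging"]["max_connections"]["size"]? "0.0.0.0"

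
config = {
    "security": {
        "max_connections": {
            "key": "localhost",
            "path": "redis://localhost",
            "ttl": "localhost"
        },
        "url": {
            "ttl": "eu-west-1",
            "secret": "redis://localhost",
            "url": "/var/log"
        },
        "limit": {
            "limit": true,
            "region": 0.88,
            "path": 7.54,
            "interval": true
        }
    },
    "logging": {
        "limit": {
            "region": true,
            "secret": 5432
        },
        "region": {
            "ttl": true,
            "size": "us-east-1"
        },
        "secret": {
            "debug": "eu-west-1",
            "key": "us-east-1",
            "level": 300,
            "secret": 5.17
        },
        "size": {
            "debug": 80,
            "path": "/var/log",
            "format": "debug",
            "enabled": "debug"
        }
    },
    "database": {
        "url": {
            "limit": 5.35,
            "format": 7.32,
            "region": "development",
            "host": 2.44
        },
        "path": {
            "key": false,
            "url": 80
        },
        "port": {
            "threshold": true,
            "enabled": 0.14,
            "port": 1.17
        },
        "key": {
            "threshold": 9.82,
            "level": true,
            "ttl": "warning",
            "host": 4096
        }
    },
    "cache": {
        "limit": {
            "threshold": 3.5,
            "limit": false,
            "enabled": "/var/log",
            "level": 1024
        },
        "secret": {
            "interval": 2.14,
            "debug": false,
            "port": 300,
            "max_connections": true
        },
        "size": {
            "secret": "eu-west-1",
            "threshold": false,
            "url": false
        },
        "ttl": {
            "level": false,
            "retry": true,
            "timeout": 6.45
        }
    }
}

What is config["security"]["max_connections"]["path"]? "redis://localhost"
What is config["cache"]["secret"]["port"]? 300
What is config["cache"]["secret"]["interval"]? 2.14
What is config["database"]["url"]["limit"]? 5.35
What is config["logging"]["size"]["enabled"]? "debug"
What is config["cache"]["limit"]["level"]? 1024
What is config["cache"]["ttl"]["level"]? False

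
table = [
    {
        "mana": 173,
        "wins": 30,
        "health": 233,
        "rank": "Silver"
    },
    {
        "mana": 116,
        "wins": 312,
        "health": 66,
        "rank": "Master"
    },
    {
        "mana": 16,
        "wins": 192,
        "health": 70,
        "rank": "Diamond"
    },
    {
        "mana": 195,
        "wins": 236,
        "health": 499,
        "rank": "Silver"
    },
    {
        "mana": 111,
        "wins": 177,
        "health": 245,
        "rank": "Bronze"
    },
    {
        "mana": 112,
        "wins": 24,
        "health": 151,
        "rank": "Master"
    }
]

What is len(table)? 6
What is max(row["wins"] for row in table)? 312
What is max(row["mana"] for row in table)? 195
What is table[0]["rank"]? "Silver"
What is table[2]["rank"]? "Diamond"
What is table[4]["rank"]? "Bronze"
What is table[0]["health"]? 233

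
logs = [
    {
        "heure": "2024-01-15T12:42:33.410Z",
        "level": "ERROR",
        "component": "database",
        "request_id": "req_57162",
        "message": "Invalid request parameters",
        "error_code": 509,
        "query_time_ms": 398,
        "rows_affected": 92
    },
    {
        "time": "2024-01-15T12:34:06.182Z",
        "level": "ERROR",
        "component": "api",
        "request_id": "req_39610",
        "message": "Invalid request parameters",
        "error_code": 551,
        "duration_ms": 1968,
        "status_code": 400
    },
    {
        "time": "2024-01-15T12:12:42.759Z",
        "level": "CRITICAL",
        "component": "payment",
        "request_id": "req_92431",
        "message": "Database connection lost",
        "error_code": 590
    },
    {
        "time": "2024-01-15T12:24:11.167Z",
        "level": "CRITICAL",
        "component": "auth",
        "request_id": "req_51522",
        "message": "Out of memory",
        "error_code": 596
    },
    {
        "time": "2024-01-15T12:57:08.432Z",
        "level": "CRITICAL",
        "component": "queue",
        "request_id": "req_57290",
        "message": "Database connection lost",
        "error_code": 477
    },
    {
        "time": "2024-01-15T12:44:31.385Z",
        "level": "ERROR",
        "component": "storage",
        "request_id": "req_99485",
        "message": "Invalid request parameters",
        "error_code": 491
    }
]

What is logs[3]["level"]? "CRITICAL"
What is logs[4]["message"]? "Database connection lost"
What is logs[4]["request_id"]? "req_57290"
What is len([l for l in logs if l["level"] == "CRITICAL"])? 3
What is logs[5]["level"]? "ERROR"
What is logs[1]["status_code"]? 400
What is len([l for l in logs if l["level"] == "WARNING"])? 0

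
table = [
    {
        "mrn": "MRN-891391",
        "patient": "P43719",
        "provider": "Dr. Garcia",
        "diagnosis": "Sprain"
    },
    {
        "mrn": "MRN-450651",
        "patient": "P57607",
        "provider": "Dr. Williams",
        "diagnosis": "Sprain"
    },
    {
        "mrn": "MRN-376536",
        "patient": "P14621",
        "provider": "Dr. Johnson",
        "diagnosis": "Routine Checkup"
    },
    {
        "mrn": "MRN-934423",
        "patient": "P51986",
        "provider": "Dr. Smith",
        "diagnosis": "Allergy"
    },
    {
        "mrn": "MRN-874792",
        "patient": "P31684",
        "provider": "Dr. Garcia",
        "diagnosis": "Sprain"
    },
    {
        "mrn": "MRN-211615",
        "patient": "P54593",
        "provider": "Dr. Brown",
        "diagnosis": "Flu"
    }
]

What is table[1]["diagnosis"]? "Sprain"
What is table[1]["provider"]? "Dr. Williams"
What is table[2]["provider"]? "Dr. Johnson"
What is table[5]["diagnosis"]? "Flu"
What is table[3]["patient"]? "P51986"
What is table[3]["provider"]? "Dr. Smith"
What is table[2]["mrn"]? "MRN-376536"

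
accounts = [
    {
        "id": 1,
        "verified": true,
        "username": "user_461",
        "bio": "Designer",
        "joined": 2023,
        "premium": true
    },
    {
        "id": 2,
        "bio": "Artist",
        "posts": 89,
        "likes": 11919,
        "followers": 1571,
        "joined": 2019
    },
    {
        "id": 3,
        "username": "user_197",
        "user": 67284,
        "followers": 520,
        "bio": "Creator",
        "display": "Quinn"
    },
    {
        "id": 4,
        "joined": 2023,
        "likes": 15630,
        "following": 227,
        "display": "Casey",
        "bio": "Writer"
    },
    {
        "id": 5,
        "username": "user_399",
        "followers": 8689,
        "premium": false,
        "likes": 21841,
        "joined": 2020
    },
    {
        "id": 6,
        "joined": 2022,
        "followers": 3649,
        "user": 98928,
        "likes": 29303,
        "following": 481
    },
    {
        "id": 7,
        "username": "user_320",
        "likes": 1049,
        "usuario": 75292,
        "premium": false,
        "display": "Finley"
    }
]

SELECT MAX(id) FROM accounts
7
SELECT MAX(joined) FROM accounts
2023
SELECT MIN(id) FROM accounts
1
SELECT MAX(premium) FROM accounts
True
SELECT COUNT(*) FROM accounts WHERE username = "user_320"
1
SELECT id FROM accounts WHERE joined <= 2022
[2, 5, 6]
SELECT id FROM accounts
[1, 2, 3, 4, 5, 6, 7]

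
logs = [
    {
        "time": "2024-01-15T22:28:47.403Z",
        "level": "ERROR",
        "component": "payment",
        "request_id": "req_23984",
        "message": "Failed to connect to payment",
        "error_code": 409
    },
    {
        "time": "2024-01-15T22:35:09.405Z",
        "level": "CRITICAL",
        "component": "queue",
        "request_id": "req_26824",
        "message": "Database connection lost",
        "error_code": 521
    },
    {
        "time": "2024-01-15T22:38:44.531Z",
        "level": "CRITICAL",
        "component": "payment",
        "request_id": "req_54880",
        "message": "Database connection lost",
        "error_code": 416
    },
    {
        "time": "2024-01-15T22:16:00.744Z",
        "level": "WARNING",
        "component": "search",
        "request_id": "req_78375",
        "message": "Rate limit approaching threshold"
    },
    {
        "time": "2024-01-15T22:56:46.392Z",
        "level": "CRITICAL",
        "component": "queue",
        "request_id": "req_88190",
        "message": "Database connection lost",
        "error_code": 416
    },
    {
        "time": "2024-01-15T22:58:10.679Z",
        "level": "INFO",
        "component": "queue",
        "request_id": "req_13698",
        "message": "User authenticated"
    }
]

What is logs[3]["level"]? "WARNING"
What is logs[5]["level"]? "INFO"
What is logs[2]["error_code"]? 416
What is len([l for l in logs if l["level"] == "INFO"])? 1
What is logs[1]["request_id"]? "req_26824"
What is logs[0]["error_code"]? 409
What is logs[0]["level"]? "ERROR"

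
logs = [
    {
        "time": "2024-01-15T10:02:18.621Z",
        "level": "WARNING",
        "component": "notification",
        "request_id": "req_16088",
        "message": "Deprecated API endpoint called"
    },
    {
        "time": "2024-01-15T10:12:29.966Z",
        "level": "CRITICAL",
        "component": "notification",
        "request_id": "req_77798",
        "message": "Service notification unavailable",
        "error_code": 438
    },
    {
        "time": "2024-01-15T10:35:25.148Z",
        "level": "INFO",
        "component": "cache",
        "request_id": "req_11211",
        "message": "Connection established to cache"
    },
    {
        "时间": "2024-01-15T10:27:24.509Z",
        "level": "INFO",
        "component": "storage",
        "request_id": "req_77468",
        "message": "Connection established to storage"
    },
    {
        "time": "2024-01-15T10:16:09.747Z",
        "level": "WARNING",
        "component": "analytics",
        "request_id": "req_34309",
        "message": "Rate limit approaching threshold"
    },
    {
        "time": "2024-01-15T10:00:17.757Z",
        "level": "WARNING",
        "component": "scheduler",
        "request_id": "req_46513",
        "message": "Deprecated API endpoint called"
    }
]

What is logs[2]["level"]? "INFO"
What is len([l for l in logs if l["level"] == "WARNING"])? 3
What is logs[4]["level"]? "WARNING"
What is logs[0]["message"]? "Deprecated API endpoint called"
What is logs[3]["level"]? "INFO"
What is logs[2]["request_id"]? "req_11211"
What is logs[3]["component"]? "storage"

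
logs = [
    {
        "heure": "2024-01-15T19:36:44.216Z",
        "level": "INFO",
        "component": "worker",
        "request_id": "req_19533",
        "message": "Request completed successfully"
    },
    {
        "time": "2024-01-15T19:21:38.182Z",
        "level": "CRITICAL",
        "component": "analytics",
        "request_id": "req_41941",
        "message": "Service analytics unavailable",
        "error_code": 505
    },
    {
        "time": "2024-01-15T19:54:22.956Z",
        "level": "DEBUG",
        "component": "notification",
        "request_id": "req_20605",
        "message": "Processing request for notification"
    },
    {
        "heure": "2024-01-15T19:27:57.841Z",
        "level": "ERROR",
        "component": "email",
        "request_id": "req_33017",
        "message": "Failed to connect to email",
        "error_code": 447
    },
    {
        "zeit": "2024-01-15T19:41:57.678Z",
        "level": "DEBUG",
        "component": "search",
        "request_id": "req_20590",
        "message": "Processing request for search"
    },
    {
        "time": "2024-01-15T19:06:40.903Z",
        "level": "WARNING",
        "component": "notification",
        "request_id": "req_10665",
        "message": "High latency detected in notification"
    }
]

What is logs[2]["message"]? "Processing request for notification"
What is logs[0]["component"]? "worker"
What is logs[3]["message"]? "Failed to connect to email"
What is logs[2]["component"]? "notification"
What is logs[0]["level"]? "INFO"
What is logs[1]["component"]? "analytics"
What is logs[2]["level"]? "DEBUG"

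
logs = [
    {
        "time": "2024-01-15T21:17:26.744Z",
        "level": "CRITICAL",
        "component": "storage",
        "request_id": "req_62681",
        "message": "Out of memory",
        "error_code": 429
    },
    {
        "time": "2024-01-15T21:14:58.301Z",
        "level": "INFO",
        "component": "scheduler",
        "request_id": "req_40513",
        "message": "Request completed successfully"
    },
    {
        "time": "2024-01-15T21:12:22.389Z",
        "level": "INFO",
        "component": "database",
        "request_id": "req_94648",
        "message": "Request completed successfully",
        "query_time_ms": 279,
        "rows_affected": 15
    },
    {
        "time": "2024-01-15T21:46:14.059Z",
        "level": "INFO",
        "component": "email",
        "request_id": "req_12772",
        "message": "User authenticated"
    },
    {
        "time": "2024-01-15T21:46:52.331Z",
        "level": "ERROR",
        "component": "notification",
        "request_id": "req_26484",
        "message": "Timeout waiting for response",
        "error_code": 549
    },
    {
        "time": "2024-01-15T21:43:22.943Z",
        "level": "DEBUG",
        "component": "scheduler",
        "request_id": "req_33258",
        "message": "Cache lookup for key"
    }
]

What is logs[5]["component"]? "scheduler"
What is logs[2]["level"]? "INFO"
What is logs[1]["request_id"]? "req_40513"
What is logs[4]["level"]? "ERROR"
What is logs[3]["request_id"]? "req_12772"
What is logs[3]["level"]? "INFO"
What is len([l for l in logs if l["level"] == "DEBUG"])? 1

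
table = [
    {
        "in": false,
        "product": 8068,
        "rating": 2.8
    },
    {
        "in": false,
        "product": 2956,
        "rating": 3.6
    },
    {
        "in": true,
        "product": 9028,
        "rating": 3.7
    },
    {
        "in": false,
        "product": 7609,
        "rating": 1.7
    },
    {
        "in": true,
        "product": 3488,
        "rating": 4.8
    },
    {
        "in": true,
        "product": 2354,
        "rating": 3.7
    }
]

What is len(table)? 6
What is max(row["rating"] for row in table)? 4.8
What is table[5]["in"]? True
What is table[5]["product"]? 2354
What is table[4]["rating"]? 4.8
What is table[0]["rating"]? 2.8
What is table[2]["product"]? 9028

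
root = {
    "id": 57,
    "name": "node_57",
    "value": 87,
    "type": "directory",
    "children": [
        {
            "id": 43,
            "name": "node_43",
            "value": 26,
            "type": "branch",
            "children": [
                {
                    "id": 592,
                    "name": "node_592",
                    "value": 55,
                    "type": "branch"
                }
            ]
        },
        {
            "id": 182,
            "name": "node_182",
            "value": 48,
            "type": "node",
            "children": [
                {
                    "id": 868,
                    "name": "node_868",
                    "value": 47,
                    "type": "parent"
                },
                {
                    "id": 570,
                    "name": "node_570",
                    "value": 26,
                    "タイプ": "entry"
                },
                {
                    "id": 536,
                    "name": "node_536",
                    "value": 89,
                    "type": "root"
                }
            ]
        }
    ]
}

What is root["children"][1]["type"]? "node"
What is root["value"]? 87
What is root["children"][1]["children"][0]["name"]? "node_868"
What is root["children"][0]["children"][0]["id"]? 592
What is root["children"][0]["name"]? "node_43"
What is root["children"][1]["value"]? 48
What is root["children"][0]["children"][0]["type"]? "branch"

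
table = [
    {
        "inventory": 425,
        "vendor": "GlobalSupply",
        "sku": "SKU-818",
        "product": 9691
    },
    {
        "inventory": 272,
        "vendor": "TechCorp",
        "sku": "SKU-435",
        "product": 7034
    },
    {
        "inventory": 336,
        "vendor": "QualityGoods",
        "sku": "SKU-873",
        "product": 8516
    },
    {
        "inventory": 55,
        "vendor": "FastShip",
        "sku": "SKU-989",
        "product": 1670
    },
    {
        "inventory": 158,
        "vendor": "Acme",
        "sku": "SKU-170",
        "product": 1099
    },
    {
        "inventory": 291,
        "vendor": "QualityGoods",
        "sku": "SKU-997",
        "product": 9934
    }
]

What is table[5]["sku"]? "SKU-997"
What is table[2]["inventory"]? 336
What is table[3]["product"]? 1670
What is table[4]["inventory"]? 158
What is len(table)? 6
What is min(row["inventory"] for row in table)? 55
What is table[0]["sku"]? "SKU-818"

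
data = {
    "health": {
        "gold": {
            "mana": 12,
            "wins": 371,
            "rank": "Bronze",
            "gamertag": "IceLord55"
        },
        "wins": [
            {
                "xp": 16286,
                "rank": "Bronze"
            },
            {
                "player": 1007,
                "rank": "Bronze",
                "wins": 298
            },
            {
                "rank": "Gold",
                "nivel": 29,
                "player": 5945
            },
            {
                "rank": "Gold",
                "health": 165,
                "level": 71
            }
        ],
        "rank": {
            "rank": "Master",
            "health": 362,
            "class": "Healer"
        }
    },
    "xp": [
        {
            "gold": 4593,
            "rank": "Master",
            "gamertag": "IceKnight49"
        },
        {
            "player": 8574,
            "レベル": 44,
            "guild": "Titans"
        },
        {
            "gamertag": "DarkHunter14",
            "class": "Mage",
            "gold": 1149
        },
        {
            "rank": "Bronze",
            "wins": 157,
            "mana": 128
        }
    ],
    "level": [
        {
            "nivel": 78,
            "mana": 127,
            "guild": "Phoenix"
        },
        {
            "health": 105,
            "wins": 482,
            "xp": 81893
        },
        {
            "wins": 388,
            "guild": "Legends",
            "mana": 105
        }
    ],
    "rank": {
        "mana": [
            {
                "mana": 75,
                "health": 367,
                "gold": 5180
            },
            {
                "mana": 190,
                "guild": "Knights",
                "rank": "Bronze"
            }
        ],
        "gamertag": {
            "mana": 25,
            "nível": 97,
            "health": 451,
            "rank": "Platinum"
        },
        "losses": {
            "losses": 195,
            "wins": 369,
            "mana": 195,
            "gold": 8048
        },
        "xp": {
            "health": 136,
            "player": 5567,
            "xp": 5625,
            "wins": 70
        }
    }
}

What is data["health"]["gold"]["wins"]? 371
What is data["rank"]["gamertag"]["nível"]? 97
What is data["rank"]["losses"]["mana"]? 195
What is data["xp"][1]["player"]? 8574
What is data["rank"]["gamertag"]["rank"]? "Platinum"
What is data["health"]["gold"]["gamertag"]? "IceLord55"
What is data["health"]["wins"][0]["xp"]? 16286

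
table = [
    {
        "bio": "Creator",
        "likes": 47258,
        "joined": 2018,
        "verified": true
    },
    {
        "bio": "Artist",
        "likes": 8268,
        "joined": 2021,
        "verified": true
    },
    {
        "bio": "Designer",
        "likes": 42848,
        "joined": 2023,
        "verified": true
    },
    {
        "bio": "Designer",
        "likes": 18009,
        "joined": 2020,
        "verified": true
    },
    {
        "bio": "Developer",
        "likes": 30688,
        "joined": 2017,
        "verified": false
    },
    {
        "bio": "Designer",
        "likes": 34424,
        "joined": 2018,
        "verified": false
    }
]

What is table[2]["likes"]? 42848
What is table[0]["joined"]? 2018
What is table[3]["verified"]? True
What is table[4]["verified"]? False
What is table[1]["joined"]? 2021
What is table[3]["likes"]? 18009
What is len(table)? 6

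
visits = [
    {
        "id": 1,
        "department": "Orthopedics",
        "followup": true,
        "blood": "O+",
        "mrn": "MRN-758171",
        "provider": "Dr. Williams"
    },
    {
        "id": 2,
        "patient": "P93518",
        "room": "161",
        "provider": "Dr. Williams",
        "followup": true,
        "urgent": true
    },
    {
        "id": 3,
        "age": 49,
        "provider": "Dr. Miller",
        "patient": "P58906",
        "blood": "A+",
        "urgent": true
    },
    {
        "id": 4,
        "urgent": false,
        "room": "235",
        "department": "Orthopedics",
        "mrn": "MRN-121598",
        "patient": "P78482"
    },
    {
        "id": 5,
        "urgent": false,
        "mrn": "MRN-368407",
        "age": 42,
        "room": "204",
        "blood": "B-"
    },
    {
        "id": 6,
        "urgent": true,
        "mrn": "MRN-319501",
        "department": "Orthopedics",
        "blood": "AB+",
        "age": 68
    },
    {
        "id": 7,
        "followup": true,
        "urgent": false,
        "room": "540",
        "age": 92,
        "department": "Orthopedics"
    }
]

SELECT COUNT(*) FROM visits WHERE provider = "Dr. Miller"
1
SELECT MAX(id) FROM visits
7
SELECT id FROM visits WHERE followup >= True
[1, 2, 7]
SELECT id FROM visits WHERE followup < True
[]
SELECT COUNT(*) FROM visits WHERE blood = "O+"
1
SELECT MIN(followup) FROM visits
True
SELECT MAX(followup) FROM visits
True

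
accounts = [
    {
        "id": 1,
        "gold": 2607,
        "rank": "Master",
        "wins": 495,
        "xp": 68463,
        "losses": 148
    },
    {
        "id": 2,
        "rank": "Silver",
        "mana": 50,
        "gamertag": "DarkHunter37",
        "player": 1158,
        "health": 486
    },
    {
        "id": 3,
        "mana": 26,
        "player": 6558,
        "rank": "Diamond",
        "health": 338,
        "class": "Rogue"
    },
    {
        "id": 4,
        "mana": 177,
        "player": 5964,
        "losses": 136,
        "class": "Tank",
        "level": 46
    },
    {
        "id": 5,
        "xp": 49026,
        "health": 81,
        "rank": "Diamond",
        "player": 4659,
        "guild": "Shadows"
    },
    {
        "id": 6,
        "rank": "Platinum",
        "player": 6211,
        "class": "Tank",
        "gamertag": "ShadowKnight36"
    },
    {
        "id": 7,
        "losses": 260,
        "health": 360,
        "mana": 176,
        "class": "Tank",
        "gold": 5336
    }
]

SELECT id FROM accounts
[1, 2, 3, 4, 5, 6, 7]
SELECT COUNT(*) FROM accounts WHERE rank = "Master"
1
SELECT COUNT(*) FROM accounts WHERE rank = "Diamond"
2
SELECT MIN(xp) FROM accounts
49026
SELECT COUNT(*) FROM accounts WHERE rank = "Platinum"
1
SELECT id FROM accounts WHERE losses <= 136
[4]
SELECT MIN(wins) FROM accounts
495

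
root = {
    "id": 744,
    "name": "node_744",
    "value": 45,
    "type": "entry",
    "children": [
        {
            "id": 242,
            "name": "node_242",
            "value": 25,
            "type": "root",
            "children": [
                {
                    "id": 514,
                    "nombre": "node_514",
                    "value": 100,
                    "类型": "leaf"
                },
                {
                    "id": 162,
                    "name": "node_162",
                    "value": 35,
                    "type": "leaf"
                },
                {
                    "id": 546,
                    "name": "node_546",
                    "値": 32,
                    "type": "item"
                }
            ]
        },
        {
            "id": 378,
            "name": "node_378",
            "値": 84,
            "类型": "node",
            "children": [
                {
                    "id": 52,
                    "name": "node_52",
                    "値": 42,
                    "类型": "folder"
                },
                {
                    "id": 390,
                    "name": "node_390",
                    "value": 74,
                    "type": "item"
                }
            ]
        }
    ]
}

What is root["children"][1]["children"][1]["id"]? 390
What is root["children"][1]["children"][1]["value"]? 74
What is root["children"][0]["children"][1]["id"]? 162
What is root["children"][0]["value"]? 25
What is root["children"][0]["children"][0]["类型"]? "leaf"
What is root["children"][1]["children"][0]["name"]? "node_52"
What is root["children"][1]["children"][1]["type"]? "item"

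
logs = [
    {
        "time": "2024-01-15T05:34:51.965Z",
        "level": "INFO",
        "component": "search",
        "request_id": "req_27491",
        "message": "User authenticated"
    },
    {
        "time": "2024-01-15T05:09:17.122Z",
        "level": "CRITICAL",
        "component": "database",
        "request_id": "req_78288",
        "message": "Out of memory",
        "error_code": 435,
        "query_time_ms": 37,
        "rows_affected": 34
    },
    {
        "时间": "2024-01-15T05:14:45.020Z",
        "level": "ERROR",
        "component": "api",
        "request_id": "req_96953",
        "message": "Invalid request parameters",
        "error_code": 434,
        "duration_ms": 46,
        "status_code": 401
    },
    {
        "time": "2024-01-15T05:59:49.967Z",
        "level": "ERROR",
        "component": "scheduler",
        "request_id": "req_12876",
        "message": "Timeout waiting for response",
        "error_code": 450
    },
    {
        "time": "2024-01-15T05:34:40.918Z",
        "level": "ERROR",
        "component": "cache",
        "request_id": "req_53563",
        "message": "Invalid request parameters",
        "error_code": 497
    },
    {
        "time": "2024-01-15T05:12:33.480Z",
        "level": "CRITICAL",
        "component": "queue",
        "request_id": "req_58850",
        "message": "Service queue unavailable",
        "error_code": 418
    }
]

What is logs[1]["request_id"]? "req_78288"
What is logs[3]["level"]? "ERROR"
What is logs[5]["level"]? "CRITICAL"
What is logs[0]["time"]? "2024-01-15T05:34:51.965Z"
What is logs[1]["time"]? "2024-01-15T05:09:17.122Z"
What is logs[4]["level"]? "ERROR"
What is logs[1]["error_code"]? 435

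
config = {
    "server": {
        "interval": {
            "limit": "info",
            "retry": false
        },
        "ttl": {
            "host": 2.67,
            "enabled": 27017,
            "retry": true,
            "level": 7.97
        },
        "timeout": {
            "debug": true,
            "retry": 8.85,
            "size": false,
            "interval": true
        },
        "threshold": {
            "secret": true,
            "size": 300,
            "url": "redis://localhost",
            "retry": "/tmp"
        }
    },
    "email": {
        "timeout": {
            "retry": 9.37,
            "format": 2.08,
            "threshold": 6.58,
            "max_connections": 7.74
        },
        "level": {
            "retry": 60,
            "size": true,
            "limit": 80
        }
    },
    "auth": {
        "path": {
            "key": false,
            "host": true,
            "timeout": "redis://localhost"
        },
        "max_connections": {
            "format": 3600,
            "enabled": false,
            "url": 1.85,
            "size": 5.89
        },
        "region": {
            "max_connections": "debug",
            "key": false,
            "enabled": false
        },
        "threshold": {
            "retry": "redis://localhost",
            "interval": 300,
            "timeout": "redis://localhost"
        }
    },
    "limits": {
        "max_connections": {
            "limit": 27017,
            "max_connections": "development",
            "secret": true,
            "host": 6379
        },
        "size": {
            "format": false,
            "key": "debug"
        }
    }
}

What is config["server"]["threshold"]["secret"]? True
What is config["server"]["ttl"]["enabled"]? 27017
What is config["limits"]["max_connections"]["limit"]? 27017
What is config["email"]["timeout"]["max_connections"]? 7.74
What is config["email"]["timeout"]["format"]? 2.08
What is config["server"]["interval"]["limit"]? "info"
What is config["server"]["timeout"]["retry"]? 8.85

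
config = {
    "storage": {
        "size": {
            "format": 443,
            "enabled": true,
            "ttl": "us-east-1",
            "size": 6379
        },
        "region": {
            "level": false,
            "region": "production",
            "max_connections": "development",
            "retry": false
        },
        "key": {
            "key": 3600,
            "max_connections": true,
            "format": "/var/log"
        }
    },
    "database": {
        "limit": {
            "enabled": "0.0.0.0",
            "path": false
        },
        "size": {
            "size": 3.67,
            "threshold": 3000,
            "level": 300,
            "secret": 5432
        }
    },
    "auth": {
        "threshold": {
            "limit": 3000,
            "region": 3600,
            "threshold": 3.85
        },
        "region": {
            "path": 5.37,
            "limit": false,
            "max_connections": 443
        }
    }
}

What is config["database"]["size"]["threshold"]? 3000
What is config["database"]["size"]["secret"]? 5432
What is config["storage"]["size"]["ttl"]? "us-east-1"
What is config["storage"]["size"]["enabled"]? True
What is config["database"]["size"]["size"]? 3.67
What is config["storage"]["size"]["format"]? 443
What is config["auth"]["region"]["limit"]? False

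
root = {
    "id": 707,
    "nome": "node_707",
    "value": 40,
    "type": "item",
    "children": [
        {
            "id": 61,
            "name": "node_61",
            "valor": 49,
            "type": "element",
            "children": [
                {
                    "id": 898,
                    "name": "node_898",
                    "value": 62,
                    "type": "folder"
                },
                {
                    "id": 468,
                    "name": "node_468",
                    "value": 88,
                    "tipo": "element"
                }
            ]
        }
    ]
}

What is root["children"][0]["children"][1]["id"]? 468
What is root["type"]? "item"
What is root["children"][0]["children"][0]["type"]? "folder"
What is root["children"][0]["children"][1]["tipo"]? "element"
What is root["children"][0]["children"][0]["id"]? 898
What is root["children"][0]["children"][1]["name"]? "node_468"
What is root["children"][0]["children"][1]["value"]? 88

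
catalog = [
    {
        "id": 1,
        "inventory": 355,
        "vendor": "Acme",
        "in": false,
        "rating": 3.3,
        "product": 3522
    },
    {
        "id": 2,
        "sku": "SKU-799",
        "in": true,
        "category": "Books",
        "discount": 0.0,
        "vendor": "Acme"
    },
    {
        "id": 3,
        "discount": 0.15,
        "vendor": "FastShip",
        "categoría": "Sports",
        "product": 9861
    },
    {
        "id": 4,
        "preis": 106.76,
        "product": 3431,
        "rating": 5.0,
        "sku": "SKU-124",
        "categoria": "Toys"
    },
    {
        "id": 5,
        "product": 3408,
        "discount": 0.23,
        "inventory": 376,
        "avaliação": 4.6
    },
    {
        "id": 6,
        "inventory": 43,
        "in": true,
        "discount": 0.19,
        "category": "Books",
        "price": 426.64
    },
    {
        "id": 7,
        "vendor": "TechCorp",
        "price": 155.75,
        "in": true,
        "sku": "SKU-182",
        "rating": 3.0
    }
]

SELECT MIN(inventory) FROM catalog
43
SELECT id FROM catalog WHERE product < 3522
[4, 5]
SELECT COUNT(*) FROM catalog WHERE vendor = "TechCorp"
1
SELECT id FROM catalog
[1, 2, 3, 4, 5, 6, 7]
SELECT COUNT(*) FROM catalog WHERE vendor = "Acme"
2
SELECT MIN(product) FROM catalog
3408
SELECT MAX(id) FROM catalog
7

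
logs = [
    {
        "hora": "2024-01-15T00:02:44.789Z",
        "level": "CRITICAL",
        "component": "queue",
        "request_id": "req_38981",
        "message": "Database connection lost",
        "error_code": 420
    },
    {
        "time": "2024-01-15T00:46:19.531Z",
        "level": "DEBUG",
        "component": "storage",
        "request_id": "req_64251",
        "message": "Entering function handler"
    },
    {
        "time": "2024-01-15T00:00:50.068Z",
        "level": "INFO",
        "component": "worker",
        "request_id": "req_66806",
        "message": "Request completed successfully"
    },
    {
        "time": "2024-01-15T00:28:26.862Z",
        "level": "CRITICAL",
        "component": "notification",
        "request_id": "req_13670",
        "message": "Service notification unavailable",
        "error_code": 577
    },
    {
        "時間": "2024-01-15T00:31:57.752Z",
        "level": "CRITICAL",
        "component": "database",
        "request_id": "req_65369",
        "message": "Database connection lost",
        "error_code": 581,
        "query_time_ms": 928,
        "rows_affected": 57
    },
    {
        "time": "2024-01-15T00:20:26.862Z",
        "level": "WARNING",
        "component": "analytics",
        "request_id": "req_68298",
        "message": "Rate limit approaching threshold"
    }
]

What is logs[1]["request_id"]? "req_64251"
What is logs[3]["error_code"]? 577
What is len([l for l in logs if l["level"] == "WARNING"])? 1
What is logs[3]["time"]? "2024-01-15T00:28:26.862Z"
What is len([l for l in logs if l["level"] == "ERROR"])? 0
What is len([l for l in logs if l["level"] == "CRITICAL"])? 3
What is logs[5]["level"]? "WARNING"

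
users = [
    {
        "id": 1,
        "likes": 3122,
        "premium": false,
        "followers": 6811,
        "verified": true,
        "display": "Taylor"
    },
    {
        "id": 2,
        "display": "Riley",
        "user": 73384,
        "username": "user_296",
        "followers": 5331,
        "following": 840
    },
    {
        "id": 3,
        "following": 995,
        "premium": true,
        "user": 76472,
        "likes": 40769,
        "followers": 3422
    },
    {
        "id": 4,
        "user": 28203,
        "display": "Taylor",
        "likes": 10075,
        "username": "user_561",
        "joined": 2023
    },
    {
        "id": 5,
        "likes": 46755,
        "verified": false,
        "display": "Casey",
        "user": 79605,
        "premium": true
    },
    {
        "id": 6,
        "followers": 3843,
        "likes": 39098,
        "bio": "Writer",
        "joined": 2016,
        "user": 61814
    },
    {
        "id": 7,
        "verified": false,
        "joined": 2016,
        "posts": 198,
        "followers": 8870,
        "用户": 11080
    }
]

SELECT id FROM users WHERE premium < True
[1]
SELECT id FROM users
[1, 2, 3, 4, 5, 6, 7]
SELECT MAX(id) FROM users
7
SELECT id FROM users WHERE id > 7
[]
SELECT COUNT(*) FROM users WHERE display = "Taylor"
2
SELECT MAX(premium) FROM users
True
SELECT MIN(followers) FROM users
3422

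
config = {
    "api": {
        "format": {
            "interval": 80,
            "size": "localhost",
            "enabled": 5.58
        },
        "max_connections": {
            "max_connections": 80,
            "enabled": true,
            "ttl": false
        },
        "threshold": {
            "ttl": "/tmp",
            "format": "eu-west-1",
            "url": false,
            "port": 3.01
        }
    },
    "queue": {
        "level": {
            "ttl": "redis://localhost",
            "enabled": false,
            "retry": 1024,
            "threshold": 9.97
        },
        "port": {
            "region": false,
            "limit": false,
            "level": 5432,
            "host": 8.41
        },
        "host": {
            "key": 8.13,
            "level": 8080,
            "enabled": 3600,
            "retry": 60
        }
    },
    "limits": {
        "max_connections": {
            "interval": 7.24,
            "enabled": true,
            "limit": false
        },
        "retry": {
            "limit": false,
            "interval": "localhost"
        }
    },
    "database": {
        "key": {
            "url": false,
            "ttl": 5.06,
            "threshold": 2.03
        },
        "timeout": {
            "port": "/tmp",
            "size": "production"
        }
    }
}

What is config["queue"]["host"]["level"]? 8080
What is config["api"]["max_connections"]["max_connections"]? 80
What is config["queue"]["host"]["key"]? 8.13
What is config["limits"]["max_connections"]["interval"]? 7.24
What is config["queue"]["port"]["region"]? False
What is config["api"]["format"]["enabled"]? 5.58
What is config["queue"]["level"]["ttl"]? "redis://localhost"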